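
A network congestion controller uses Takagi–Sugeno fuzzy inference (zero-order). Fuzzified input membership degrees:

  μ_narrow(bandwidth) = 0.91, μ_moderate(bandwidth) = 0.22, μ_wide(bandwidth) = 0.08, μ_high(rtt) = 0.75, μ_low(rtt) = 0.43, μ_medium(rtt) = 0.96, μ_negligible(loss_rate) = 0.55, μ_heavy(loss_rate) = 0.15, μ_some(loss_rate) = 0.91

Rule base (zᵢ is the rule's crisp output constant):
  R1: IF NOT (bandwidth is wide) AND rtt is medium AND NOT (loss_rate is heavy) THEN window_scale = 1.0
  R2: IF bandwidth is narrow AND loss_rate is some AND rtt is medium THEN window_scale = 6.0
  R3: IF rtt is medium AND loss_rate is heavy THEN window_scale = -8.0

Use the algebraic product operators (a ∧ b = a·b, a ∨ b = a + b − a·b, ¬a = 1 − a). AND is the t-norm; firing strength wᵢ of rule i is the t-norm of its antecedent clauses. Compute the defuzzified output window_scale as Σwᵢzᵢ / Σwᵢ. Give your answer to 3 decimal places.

R1 (z=1.0): ¬wide=1−0.08=0.92, medium=0.96, ¬heavy=1−0.15=0.85; AND[a·b] → w = 0.7507
R2 (z=6.0): narrow=0.91, some=0.91, medium=0.96; AND[a·b] → w = 0.7950
R3 (z=-8.0): medium=0.96, heavy=0.15; AND[a·b] → w = 0.1440
Weighted average = (0.7507·1.0 + 0.7950·6.0 + 0.1440·-8.0) / (0.7507 + 0.7950 + 0.1440)
  = 4.3686 / 1.6897 = 2.585

2.585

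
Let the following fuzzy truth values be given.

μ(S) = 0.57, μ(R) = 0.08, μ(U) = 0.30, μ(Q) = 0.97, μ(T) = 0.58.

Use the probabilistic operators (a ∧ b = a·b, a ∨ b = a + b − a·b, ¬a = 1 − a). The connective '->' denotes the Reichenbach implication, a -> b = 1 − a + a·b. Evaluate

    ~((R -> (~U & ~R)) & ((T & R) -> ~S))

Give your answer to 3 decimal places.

~U = 1 − 0.3000 = 0.7000
~R = 1 − 0.0800 = 0.9200
~U & ~R = a·b on (0.7000, 0.9200) = 0.6440
R -> (~U & ~R)  [Reichenbach: 1 − a + a·b] with a=0.0800, b=0.6440 → 0.9715
T & R = a·b on (0.5800, 0.0800) = 0.0464
~S = 1 − 0.5700 = 0.4300
(T & R) -> ~S  [Reichenbach: 1 − a + a·b] with a=0.0464, b=0.4300 → 0.9736
(R -> (~U & ~R)) & ((T & R) -> ~S) = a·b on (0.9715, 0.9736) = 0.9458
~((R -> (~U & ~R)) & ((T & R) -> ~S)) = 1 − 0.9458 = 0.0542

0.054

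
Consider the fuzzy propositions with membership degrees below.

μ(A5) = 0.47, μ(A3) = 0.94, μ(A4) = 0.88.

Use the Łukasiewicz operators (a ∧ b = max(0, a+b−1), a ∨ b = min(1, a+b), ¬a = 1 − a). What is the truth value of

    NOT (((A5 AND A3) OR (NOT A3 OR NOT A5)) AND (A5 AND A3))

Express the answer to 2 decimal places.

0.59

A5 AND A3 = max(0, a+b−1) on (0.47, 0.94) = 0.41
NOT A3 = 1 − 0.94 = 0.06
NOT A5 = 1 − 0.47 = 0.53
NOT A3 OR NOT A5 = min(1, a+b) on (0.06, 0.53) = 0.59
(A5 AND A3) OR (NOT A3 OR NOT A5) = min(1, a+b) on (0.41, 0.59) = 1.00
A5 AND A3 = max(0, a+b−1) on (0.47, 0.94) = 0.41
((A5 AND A3) OR (NOT A3 OR NOT A5)) AND (A5 AND A3) = max(0, a+b−1) on (1.00, 0.41) = 0.41
NOT (((A5 AND A3) OR (NOT A3 OR NOT A5)) AND (A5 AND A3)) = 1 − 0.41 = 0.59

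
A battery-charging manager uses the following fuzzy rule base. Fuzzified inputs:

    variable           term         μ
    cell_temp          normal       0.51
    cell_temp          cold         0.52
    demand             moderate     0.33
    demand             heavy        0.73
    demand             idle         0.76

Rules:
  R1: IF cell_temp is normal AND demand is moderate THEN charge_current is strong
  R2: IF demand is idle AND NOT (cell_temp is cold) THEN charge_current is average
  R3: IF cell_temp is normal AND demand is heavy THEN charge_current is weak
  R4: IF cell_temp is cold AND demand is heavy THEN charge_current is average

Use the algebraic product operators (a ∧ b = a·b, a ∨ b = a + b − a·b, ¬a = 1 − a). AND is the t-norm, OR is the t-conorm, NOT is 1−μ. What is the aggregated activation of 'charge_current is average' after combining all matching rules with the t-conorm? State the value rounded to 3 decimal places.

0.606

R1: normal=0.51, moderate=0.33; AND[a·b] → w = 0.1683
R2: idle=0.76, ¬cold=1−0.52=0.48; AND[a·b] → w = 0.3648
R3: normal=0.51, heavy=0.73; AND[a·b] → w = 0.3723
R4: cold=0.52, heavy=0.73; AND[a·b] → w = 0.3796
Rules with consequent 'average': {R2, R4} → strengths 0.3648, 0.3796
Aggregate via t-conorm [a + b − a·b]: 0.6059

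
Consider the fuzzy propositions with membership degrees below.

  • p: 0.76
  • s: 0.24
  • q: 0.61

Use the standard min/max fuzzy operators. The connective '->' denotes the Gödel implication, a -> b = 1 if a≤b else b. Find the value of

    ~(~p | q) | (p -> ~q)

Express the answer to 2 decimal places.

~p = 1 − 0.76 = 0.24
~p | q = max(a, b) on (0.24, 0.61) = 0.61
~(~p | q) = 1 − 0.61 = 0.39
~q = 1 − 0.61 = 0.39
p -> ~q  [Gödel: 1 if a≤b else b] with a=0.76, b=0.39 → 0.39
~(~p | q) | (p -> ~q) = max(a, b) on (0.39, 0.39) = 0.39

0.39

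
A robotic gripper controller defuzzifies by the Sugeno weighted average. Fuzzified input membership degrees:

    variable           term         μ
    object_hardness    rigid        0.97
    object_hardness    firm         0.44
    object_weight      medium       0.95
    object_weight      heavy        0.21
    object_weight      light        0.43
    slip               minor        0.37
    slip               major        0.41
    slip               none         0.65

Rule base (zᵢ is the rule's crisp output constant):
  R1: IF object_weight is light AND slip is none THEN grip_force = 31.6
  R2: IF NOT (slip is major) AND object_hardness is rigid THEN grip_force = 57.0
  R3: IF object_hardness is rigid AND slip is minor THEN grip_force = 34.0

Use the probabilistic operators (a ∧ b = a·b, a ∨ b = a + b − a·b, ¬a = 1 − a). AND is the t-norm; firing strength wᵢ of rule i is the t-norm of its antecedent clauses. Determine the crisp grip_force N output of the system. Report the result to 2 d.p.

44.32

R1 (z=31.6): light=0.43, none=0.65; AND[a·b] → w = 0.2795
R2 (z=57.0): ¬major=1−0.41=0.59, rigid=0.97; AND[a·b] → w = 0.5723
R3 (z=34.0): rigid=0.97, minor=0.37; AND[a·b] → w = 0.3589
Weighted average = (0.2795·31.6 + 0.5723·57.0 + 0.3589·34.0) / (0.2795 + 0.5723 + 0.3589)
  = 53.6559 / 1.2107 = 44.32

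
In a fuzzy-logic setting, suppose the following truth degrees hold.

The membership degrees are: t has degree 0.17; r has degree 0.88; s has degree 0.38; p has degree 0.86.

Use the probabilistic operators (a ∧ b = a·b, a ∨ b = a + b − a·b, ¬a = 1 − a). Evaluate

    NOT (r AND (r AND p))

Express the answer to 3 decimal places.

0.334

r AND p = a·b on (0.8800, 0.8600) = 0.7568
r AND (r AND p) = a·b on (0.8800, 0.7568) = 0.6660
NOT (r AND (r AND p)) = 1 − 0.6660 = 0.3340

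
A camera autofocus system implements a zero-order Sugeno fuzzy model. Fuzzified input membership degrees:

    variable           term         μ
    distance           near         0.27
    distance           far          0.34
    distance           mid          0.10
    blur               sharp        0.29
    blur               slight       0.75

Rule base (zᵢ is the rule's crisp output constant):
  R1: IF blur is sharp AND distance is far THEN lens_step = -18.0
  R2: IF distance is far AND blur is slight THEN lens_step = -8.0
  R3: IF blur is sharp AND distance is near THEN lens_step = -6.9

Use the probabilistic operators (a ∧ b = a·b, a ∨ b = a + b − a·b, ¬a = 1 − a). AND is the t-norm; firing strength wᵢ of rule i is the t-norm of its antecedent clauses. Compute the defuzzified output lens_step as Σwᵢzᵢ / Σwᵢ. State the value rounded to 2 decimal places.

R1 (z=-18.0): sharp=0.29, far=0.34; AND[a·b] → w = 0.0986
R2 (z=-8.0): far=0.34, slight=0.75; AND[a·b] → w = 0.2550
R3 (z=-6.9): sharp=0.29, near=0.27; AND[a·b] → w = 0.0783
Weighted average = (0.0986·-18.0 + 0.2550·-8.0 + 0.0783·-6.9) / (0.0986 + 0.2550 + 0.0783)
  = -4.3551 / 0.4319 = -10.08

-10.08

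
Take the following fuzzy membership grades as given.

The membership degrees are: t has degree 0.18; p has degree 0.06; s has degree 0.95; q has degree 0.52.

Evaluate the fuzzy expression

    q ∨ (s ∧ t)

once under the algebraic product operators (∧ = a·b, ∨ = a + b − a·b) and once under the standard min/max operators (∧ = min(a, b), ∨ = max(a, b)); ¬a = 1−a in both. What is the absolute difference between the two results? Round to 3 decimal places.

Under algebraic product:
  s ∧ t = a·b on (0.9500, 0.1800) = 0.1710
  q ∨ (s ∧ t) = a + b − a·b on (0.5200, 0.1710) = 0.6021
  → value = 0.6021
Under standard min/max:
  s ∧ t = min(a, b) on (0.95, 0.18) = 0.18
  q ∨ (s ∧ t) = max(a, b) on (0.52, 0.18) = 0.52
  → value = 0.5200
|0.6021 − 0.5200| = 0.082

0.082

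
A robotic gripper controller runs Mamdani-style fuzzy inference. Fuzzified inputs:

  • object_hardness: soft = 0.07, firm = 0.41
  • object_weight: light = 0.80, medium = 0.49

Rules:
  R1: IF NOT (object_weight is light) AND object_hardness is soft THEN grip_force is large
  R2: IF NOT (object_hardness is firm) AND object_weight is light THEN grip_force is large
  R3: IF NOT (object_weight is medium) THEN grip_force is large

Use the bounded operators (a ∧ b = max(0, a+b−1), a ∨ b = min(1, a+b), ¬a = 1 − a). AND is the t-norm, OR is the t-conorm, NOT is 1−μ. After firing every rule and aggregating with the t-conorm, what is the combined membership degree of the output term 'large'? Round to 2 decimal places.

R1: ¬light=1−0.80=0.20, soft=0.07; AND[max(0, a+b−1)] → w = 0.00
R2: ¬firm=1−0.41=0.59, light=0.80; AND[max(0, a+b−1)] → w = 0.39
R3: ¬medium=1−0.49=0.51 → w = 0.51
Rules with consequent 'large': {R1, R2, R3} → strengths 0.00, 0.39, 0.51
Aggregate via t-conorm [min(1, a+b)]: 0.90

0.90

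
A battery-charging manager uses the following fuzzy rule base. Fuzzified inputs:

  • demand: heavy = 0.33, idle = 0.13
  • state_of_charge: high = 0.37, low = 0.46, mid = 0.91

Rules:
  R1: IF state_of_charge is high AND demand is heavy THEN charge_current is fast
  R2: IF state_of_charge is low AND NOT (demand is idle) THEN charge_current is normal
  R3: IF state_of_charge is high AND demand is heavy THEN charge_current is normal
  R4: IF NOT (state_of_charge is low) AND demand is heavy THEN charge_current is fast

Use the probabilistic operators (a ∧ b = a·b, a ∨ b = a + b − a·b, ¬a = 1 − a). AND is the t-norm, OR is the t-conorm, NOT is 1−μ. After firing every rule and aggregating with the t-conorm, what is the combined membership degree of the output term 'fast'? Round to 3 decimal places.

0.279

R1: high=0.37, heavy=0.33; AND[a·b] → w = 0.1221
R2: low=0.46, ¬idle=1−0.13=0.87; AND[a·b] → w = 0.4002
R3: high=0.37, heavy=0.33; AND[a·b] → w = 0.1221
R4: ¬low=1−0.46=0.54, heavy=0.33; AND[a·b] → w = 0.1782
Rules with consequent 'fast': {R1, R4} → strengths 0.1221, 0.1782
Aggregate via t-conorm [a + b − a·b]: 0.2785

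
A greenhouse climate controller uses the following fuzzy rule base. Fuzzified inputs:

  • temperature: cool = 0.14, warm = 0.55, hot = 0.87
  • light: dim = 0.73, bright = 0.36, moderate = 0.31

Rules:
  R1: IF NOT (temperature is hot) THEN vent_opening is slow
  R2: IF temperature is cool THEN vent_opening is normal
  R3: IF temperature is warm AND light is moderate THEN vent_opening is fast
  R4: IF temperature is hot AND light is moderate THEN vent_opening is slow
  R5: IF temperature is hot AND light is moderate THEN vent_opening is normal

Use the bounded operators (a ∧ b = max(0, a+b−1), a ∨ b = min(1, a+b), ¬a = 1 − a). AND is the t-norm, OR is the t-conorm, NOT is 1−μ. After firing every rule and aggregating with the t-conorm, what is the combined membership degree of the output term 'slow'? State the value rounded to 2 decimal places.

0.31

R1: ¬hot=1−0.87=0.13 → w = 0.13
R2: cool=0.14 → w = 0.14
R3: warm=0.55, moderate=0.31; AND[max(0, a+b−1)] → w = 0.00
R4: hot=0.87, moderate=0.31; AND[max(0, a+b−1)] → w = 0.18
R5: hot=0.87, moderate=0.31; AND[max(0, a+b−1)] → w = 0.18
Rules with consequent 'slow': {R1, R4} → strengths 0.13, 0.18
Aggregate via t-conorm [min(1, a+b)]: 0.31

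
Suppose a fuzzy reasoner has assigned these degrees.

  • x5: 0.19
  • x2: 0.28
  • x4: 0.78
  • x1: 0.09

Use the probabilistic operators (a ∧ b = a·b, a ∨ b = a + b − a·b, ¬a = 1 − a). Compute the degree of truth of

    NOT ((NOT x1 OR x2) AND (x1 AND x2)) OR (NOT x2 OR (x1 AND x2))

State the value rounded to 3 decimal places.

0.994

NOT x1 = 1 − 0.0900 = 0.9100
NOT x1 OR x2 = a + b − a·b on (0.9100, 0.2800) = 0.9352
x1 AND x2 = a·b on (0.0900, 0.2800) = 0.0252
(NOT x1 OR x2) AND (x1 AND x2) = a·b on (0.9352, 0.0252) = 0.0236
NOT ((NOT x1 OR x2) AND (x1 AND x2)) = 1 − 0.0236 = 0.9764
NOT x2 = 1 − 0.2800 = 0.7200
x1 AND x2 = a·b on (0.0900, 0.2800) = 0.0252
NOT x2 OR (x1 AND x2) = a + b − a·b on (0.7200, 0.0252) = 0.7271
NOT ((NOT x1 OR x2) AND (x1 AND x2)) OR (NOT x2 OR (x1 AND x2)) = a + b − a·b on (0.9764, 0.7271) = 0.9936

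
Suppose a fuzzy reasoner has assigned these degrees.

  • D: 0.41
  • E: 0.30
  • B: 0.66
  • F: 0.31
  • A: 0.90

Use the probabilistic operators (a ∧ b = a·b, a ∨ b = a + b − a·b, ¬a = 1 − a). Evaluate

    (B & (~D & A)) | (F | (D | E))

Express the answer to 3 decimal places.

0.815

~D = 1 − 0.4100 = 0.5900
~D & A = a·b on (0.5900, 0.9000) = 0.5310
B & (~D & A) = a·b on (0.6600, 0.5310) = 0.3505
D | E = a + b − a·b on (0.4100, 0.3000) = 0.5870
F | (D | E) = a + b − a·b on (0.3100, 0.5870) = 0.7150
(B & (~D & A)) | (F | (D | E)) = a + b − a·b on (0.3505, 0.7150) = 0.8149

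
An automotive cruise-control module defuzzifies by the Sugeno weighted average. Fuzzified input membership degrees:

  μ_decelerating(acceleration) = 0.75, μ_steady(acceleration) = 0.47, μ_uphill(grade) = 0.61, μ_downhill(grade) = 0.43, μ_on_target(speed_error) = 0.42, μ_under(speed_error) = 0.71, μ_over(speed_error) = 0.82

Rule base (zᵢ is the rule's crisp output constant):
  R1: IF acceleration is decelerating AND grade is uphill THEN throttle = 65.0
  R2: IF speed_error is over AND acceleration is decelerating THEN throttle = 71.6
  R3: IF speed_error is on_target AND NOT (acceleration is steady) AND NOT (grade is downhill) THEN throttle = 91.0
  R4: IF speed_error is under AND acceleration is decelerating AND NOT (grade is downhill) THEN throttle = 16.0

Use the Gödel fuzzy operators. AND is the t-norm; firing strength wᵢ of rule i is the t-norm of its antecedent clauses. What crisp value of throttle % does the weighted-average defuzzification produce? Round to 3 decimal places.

59.868

R1 (z=65.0): decelerating=0.75, uphill=0.61; AND[min(a, b)] → w = 0.61
R2 (z=71.6): over=0.82, decelerating=0.75; AND[min(a, b)] → w = 0.75
R3 (z=91.0): on_target=0.42, ¬steady=1−0.47=0.53, ¬downhill=1−0.43=0.57; AND[min(a, b)] → w = 0.42
R4 (z=16.0): under=0.71, decelerating=0.75, ¬downhill=1−0.43=0.57; AND[min(a, b)] → w = 0.57
Weighted average = (0.61·65.0 + 0.75·71.6 + 0.42·91.0 + 0.57·16.0) / (0.61 + 0.75 + 0.42 + 0.57)
  = 140.6900 / 2.3500 = 59.868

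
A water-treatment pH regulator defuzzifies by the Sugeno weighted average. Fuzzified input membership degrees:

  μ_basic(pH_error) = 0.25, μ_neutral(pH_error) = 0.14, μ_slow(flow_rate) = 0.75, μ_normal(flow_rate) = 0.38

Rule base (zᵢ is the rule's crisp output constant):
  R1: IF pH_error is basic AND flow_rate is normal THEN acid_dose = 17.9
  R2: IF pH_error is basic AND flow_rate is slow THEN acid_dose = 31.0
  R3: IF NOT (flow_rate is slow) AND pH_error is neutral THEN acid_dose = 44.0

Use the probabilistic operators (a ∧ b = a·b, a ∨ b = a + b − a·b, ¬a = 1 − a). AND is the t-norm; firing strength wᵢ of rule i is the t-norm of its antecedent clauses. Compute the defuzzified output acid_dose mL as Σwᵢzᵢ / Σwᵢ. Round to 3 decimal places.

R1 (z=17.9): basic=0.25, normal=0.38; AND[a·b] → w = 0.0950
R2 (z=31.0): basic=0.25, slow=0.75; AND[a·b] → w = 0.1875
R3 (z=44.0): ¬slow=1−0.75=0.25, neutral=0.14; AND[a·b] → w = 0.0350
Weighted average = (0.0950·17.9 + 0.1875·31.0 + 0.0350·44.0) / (0.0950 + 0.1875 + 0.0350)
  = 9.0530 / 0.3175 = 28.513

28.513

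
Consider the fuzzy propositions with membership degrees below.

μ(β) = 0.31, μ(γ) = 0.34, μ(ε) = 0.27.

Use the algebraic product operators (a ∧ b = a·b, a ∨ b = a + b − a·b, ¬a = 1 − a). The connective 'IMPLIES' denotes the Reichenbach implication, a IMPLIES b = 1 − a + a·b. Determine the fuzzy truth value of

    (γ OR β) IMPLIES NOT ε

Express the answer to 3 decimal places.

γ OR β = a + b − a·b on (0.3400, 0.3100) = 0.5446
NOT ε = 1 − 0.2700 = 0.7300
(γ OR β) IMPLIES NOT ε  [Reichenbach: 1 − a + a·b] with a=0.5446, b=0.7300 → 0.8530

0.853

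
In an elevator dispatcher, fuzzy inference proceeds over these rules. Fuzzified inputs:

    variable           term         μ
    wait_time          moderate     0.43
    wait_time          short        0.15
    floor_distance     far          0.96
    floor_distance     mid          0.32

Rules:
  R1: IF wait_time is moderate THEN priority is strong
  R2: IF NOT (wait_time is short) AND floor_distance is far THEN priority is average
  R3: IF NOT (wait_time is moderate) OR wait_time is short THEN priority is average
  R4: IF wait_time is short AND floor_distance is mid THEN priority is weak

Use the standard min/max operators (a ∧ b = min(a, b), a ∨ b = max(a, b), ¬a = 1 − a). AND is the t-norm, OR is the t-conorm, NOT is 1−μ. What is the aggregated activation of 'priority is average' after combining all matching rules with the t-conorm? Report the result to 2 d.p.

0.85

R1: moderate=0.43 → w = 0.43
R2: ¬short=1−0.15=0.85, far=0.96; AND[min(a, b)] → w = 0.85
R3: ¬moderate=1−0.43=0.57, short=0.15; OR[max(a, b)] → w = 0.57
R4: short=0.15, mid=0.32; AND[min(a, b)] → w = 0.15
Rules with consequent 'average': {R2, R3} → strengths 0.85, 0.57
Aggregate via t-conorm [max(a, b)]: 0.85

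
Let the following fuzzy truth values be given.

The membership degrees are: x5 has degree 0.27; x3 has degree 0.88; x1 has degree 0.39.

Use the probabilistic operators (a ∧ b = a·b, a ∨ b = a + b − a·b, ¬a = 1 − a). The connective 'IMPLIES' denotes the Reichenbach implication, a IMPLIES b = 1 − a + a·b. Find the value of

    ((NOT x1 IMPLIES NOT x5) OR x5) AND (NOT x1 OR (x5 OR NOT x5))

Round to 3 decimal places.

NOT x1 = 1 − 0.3900 = 0.6100
NOT x5 = 1 − 0.2700 = 0.7300
NOT x1 IMPLIES NOT x5  [Reichenbach: 1 − a + a·b] with a=0.6100, b=0.7300 → 0.8353
(NOT x1 IMPLIES NOT x5) OR x5 = a + b − a·b on (0.8353, 0.2700) = 0.8798
NOT x1 = 1 − 0.3900 = 0.6100
NOT x5 = 1 − 0.2700 = 0.7300
x5 OR NOT x5 = a + b − a·b on (0.2700, 0.7300) = 0.8029
NOT x1 OR (x5 OR NOT x5) = a + b − a·b on (0.6100, 0.8029) = 0.9231
((NOT x1 IMPLIES NOT x5) OR x5) AND (NOT x1 OR (x5 OR NOT x5)) = a·b on (0.8798, 0.9231) = 0.8121

0.812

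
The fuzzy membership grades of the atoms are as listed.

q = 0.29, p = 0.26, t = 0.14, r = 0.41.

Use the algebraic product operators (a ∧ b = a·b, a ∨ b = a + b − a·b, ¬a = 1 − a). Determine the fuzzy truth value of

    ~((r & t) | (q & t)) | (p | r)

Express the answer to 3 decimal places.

0.958

r & t = a·b on (0.4100, 0.1400) = 0.0574
q & t = a·b on (0.2900, 0.1400) = 0.0406
(r & t) | (q & t) = a + b − a·b on (0.0574, 0.0406) = 0.0957
~((r & t) | (q & t)) = 1 − 0.0957 = 0.9043
p | r = a + b − a·b on (0.2600, 0.4100) = 0.5634
~((r & t) | (q & t)) | (p | r) = a + b − a·b on (0.9043, 0.5634) = 0.9582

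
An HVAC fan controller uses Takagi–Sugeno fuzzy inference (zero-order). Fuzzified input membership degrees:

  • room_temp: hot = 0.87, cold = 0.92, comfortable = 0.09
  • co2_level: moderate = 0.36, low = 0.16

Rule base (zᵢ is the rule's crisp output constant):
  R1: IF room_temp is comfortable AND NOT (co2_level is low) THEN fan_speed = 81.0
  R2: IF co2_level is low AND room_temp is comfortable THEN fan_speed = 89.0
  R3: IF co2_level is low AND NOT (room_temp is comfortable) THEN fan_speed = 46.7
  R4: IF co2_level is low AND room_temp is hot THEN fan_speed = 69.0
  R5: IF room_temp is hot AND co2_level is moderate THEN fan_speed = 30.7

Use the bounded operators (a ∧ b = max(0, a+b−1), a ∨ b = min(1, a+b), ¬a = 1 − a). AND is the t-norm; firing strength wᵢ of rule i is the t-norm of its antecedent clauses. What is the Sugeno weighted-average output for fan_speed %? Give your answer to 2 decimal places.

R1 (z=81.0): comfortable=0.09, ¬low=1−0.16=0.84; AND[max(0, a+b−1)] → w = 0.00
R2 (z=89.0): low=0.16, comfortable=0.09; AND[max(0, a+b−1)] → w = 0.00
R3 (z=46.7): low=0.16, ¬comfortable=1−0.09=0.91; AND[max(0, a+b−1)] → w = 0.07
R4 (z=69.0): low=0.16, hot=0.87; AND[max(0, a+b−1)] → w = 0.03
R5 (z=30.7): hot=0.87, moderate=0.36; AND[max(0, a+b−1)] → w = 0.23
Weighted average = (0.00·81.0 + 0.00·89.0 + 0.07·46.7 + 0.03·69.0 + 0.23·30.7) / (0.00 + 0.00 + 0.07 + 0.03 + 0.23)
  = 12.4000 / 0.3300 = 37.58

37.58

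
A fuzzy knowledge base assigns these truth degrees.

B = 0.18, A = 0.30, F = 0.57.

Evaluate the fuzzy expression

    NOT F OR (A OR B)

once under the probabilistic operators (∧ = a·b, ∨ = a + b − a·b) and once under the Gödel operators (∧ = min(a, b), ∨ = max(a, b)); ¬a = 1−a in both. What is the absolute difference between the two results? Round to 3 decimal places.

0.243

Under probabilistic:
  NOT F = 1 − 0.5700 = 0.4300
  A OR B = a + b − a·b on (0.3000, 0.1800) = 0.4260
  NOT F OR (A OR B) = a + b − a·b on (0.4300, 0.4260) = 0.6728
  → value = 0.6728
Under Gödel:
  NOT F = 1 − 0.57 = 0.43
  A OR B = max(a, b) on (0.30, 0.18) = 0.30
  NOT F OR (A OR B) = max(a, b) on (0.43, 0.30) = 0.43
  → value = 0.4300
|0.6728 − 0.4300| = 0.243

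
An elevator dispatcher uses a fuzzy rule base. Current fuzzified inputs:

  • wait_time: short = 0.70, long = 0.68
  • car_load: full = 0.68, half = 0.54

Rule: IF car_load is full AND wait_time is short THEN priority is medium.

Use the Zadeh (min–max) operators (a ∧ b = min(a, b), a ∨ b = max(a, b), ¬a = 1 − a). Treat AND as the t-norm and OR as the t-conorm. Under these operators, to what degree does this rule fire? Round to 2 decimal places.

0.68

firing strength: full=0.68, short=0.70; AND[min(a, b)] → w = 0.68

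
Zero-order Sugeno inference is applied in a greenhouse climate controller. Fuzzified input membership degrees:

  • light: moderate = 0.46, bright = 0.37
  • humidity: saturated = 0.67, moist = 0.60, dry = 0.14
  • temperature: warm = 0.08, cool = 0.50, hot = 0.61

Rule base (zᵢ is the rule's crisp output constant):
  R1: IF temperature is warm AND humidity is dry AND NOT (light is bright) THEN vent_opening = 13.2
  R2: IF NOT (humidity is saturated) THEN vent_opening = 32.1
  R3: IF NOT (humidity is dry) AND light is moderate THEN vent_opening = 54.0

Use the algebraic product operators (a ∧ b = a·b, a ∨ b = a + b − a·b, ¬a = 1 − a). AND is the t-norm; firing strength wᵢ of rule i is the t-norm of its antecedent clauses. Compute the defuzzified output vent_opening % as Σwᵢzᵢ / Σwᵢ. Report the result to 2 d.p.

43.74

R1 (z=13.2): warm=0.08, dry=0.14, ¬bright=1−0.37=0.63; AND[a·b] → w = 0.0071
R2 (z=32.1): ¬saturated=1−0.67=0.33 → w = 0.3300
R3 (z=54.0): ¬dry=1−0.14=0.86, moderate=0.46; AND[a·b] → w = 0.3956
Weighted average = (0.0071·13.2 + 0.3300·32.1 + 0.3956·54.0) / (0.0071 + 0.3300 + 0.3956)
  = 32.0485 / 0.7327 = 43.74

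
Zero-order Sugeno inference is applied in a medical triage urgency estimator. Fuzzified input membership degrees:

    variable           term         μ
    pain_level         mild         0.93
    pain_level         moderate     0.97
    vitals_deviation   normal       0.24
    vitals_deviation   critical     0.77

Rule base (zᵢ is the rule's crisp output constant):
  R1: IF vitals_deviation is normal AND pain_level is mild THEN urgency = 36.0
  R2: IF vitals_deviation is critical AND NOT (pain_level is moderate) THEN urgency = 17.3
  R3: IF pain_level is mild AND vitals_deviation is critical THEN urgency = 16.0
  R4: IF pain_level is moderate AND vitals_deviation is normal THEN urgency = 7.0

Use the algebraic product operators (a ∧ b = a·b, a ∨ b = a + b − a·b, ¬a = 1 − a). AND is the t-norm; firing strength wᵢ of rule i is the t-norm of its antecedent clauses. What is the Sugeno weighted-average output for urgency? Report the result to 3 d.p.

18.007

R1 (z=36.0): normal=0.24, mild=0.93; AND[a·b] → w = 0.2232
R2 (z=17.3): critical=0.77, ¬moderate=1−0.97=0.03; AND[a·b] → w = 0.0231
R3 (z=16.0): mild=0.93, critical=0.77; AND[a·b] → w = 0.7161
R4 (z=7.0): moderate=0.97, normal=0.24; AND[a·b] → w = 0.2328
Weighted average = (0.2232·36.0 + 0.0231·17.3 + 0.7161·16.0 + 0.2328·7.0) / (0.2232 + 0.0231 + 0.7161 + 0.2328)
  = 21.5220 / 1.1952 = 18.007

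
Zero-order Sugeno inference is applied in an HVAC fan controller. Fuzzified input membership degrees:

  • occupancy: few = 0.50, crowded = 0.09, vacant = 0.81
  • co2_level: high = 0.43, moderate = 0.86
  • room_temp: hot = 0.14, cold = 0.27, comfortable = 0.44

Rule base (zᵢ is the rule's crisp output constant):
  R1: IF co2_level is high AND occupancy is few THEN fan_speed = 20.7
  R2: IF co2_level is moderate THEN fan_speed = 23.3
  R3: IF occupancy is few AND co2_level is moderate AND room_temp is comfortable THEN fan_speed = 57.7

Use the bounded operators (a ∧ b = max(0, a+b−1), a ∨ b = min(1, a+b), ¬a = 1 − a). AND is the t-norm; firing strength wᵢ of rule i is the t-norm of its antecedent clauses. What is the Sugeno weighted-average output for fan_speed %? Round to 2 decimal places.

23.30

R1 (z=20.7): high=0.43, few=0.50; AND[max(0, a+b−1)] → w = 0.00
R2 (z=23.3): moderate=0.86 → w = 0.86
R3 (z=57.7): few=0.50, moderate=0.86, comfortable=0.44; AND[max(0, a+b−1)] → w = 0.00
Weighted average = (0.00·20.7 + 0.86·23.3 + 0.00·57.7) / (0.00 + 0.86 + 0.00)
  = 20.0380 / 0.8600 = 23.30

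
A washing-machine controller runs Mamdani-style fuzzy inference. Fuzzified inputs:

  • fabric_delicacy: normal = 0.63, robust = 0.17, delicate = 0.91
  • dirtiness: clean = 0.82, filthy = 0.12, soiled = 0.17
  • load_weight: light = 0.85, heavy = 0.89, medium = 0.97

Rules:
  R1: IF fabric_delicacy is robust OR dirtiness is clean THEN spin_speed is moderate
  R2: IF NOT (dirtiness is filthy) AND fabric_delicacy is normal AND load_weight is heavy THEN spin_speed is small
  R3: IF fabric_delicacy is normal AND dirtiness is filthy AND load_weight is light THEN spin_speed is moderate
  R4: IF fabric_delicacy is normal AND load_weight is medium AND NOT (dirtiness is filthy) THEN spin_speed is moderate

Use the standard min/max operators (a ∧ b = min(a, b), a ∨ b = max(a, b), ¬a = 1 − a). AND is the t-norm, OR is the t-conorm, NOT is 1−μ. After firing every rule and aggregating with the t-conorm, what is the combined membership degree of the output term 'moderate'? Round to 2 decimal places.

0.82

R1: robust=0.17, clean=0.82; OR[max(a, b)] → w = 0.82
R2: ¬filthy=1−0.12=0.88, normal=0.63, heavy=0.89; AND[min(a, b)] → w = 0.63
R3: normal=0.63, filthy=0.12, light=0.85; AND[min(a, b)] → w = 0.12
R4: normal=0.63, medium=0.97, ¬filthy=1−0.12=0.88; AND[min(a, b)] → w = 0.63
Rules with consequent 'moderate': {R1, R3, R4} → strengths 0.82, 0.12, 0.63
Aggregate via t-conorm [max(a, b)]: 0.82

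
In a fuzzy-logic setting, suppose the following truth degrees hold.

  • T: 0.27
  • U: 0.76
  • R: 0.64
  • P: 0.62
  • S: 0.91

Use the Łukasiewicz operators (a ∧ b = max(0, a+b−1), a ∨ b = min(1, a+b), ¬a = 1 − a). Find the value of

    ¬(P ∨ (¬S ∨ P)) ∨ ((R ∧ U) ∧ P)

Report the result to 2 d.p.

¬S = 1 − 0.91 = 0.09
¬S ∨ P = min(1, a+b) on (0.09, 0.62) = 0.71
P ∨ (¬S ∨ P) = min(1, a+b) on (0.62, 0.71) = 1.00
¬(P ∨ (¬S ∨ P)) = 1 − 1.00 = 0.00
R ∧ U = max(0, a+b−1) on (0.64, 0.76) = 0.40
(R ∧ U) ∧ P = max(0, a+b−1) on (0.40, 0.62) = 0.02
¬(P ∨ (¬S ∨ P)) ∨ ((R ∧ U) ∧ P) = min(1, a+b) on (0.00, 0.02) = 0.02

0.02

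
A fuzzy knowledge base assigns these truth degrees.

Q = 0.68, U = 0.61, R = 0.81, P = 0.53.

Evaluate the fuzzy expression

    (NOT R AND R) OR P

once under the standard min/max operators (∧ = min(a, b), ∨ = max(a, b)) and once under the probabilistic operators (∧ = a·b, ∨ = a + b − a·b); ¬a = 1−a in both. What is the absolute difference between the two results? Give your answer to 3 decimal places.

0.072

Under standard min/max:
  NOT R = 1 − 0.81 = 0.19
  NOT R AND R = min(a, b) on (0.19, 0.81) = 0.19
  (NOT R AND R) OR P = max(a, b) on (0.19, 0.53) = 0.53
  → value = 0.5300
Under probabilistic:
  NOT R = 1 − 0.8100 = 0.1900
  NOT R AND R = a·b on (0.1900, 0.8100) = 0.1539
  (NOT R AND R) OR P = a + b − a·b on (0.1539, 0.5300) = 0.6023
  → value = 0.6023
|0.5300 − 0.6023| = 0.072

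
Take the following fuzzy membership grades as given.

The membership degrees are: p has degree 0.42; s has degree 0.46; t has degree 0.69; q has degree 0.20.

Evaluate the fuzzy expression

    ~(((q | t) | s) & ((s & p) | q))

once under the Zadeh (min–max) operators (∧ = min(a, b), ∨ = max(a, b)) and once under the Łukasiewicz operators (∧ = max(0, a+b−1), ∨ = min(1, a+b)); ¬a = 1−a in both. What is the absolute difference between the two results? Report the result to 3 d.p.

0.220

Under Zadeh (min–max):
  q | t = max(a, b) on (0.20, 0.69) = 0.69
  (q | t) | s = max(a, b) on (0.69, 0.46) = 0.69
  s & p = min(a, b) on (0.46, 0.42) = 0.42
  (s & p) | q = max(a, b) on (0.42, 0.20) = 0.42
  ((q | t) | s) & ((s & p) | q) = min(a, b) on (0.69, 0.42) = 0.42
  ~(((q | t) | s) & ((s & p) | q)) = 1 − 0.42 = 0.58
  → value = 0.5800
Under Łukasiewicz:
  q | t = min(1, a+b) on (0.20, 0.69) = 0.89
  (q | t) | s = min(1, a+b) on (0.89, 0.46) = 1.00
  s & p = max(0, a+b−1) on (0.46, 0.42) = 0.00
  (s & p) | q = min(1, a+b) on (0.00, 0.20) = 0.20
  ((q | t) | s) & ((s & p) | q) = max(0, a+b−1) on (1.00, 0.20) = 0.20
  ~(((q | t) | s) & ((s & p) | q)) = 1 − 0.20 = 0.80
  → value = 0.8000
|0.5800 − 0.8000| = 0.220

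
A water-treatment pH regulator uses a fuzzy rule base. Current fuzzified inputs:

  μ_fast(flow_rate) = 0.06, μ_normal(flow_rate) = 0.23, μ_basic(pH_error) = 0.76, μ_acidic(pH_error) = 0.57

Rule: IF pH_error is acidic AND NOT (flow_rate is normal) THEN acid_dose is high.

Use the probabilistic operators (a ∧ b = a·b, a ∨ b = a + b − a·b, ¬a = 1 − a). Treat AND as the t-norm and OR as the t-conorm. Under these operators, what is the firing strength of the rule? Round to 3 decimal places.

0.439

firing strength: acidic=0.57, ¬normal=1−0.23=0.77; AND[a·b] → w = 0.4389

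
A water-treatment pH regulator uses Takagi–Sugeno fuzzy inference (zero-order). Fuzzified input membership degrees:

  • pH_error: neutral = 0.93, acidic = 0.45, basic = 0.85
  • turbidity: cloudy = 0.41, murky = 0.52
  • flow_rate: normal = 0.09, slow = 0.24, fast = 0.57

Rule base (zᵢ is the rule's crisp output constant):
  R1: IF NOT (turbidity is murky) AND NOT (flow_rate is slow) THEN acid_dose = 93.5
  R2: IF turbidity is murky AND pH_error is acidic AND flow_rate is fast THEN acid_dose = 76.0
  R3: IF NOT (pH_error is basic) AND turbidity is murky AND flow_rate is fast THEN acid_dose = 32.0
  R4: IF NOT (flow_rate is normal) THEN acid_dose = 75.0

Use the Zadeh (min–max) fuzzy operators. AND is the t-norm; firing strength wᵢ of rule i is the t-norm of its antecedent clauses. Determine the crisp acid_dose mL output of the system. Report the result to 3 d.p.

R1 (z=93.5): ¬murky=1−0.52=0.48, ¬slow=1−0.24=0.76; AND[min(a, b)] → w = 0.48
R2 (z=76.0): murky=0.52, acidic=0.45, fast=0.57; AND[min(a, b)] → w = 0.45
R3 (z=32.0): ¬basic=1−0.85=0.15, murky=0.52, fast=0.57; AND[min(a, b)] → w = 0.15
R4 (z=75.0): ¬normal=1−0.09=0.91 → w = 0.91
Weighted average = (0.48·93.5 + 0.45·76.0 + 0.15·32.0 + 0.91·75.0) / (0.48 + 0.45 + 0.15 + 0.91)
  = 152.1300 / 1.9900 = 76.447

76.447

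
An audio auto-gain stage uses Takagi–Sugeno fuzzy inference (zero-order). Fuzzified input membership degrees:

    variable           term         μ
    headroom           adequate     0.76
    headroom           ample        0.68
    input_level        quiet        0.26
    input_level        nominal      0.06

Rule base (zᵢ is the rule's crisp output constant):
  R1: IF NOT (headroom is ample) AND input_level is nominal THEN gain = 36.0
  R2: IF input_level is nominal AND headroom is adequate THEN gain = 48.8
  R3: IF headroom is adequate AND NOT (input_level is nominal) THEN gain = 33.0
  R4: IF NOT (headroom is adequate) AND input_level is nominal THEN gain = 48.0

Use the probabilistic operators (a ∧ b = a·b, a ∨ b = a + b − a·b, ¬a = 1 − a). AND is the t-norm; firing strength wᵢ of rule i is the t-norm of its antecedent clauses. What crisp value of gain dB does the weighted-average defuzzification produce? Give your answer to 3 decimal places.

34.253

R1 (z=36.0): ¬ample=1−0.68=0.32, nominal=0.06; AND[a·b] → w = 0.0192
R2 (z=48.8): nominal=0.06, adequate=0.76; AND[a·b] → w = 0.0456
R3 (z=33.0): adequate=0.76, ¬nominal=1−0.06=0.94; AND[a·b] → w = 0.7144
R4 (z=48.0): ¬adequate=1−0.76=0.24, nominal=0.06; AND[a·b] → w = 0.0144
Weighted average = (0.0192·36.0 + 0.0456·48.8 + 0.7144·33.0 + 0.0144·48.0) / (0.0192 + 0.0456 + 0.7144 + 0.0144)
  = 27.1829 / 0.7936 = 34.253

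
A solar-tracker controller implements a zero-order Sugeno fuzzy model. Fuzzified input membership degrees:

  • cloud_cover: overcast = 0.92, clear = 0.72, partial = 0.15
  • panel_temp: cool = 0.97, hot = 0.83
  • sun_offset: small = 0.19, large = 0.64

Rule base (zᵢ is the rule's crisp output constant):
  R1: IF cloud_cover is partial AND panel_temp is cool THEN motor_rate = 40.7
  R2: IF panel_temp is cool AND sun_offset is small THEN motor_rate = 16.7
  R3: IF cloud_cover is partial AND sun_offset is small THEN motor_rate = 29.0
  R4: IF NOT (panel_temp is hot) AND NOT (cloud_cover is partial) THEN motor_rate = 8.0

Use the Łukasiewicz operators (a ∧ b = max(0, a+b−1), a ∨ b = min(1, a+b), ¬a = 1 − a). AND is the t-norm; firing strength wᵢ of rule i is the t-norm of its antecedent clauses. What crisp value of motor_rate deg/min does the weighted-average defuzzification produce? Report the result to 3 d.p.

R1 (z=40.7): partial=0.15, cool=0.97; AND[max(0, a+b−1)] → w = 0.12
R2 (z=16.7): cool=0.97, small=0.19; AND[max(0, a+b−1)] → w = 0.16
R3 (z=29.0): partial=0.15, small=0.19; AND[max(0, a+b−1)] → w = 0.00
R4 (z=8.0): ¬hot=1−0.83=0.17, ¬partial=1−0.15=0.85; AND[max(0, a+b−1)] → w = 0.02
Weighted average = (0.12·40.7 + 0.16·16.7 + 0.00·29.0 + 0.02·8.0) / (0.12 + 0.16 + 0.00 + 0.02)
  = 7.7160 / 0.3000 = 25.720

25.720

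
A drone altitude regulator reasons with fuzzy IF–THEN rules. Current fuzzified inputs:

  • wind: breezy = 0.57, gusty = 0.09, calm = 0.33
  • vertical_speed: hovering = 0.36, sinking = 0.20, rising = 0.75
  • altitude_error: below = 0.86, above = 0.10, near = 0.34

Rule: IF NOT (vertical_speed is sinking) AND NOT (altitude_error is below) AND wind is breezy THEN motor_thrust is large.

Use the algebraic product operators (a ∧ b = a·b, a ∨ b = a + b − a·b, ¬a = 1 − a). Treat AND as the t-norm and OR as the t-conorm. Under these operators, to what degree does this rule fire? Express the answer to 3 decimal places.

firing strength: ¬sinking=1−0.20=0.80, ¬below=1−0.86=0.14, breezy=0.57; AND[a·b] → w = 0.0638

0.064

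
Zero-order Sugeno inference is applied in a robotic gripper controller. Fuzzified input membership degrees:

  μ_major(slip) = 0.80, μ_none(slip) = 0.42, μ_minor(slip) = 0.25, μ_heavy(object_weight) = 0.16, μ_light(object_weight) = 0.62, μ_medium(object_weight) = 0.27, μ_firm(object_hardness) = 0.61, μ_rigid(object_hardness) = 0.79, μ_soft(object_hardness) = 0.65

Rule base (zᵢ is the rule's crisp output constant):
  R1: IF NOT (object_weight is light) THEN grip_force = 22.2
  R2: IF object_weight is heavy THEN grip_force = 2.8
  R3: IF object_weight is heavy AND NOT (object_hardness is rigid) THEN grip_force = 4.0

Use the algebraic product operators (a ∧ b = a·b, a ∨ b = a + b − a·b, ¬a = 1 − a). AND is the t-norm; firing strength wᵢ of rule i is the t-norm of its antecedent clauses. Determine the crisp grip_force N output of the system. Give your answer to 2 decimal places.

R1 (z=22.2): ¬light=1−0.62=0.38 → w = 0.3800
R2 (z=2.8): heavy=0.16 → w = 0.1600
R3 (z=4.0): heavy=0.16, ¬rigid=1−0.79=0.21; AND[a·b] → w = 0.0336
Weighted average = (0.3800·22.2 + 0.1600·2.8 + 0.0336·4.0) / (0.3800 + 0.1600 + 0.0336)
  = 9.0184 / 0.5736 = 15.72

15.72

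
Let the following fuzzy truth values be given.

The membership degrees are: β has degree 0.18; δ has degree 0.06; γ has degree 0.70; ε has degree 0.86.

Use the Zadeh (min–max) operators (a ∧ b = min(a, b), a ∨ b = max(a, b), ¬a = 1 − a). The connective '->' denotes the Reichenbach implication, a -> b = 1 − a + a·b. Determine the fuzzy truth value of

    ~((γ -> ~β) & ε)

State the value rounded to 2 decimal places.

~β = 1 − 0.18 = 0.82
γ -> ~β  [Reichenbach: 1 − a + a·b] with a=0.70, b=0.82 → 0.87
(γ -> ~β) & ε = min(a, b) on (0.87, 0.86) = 0.86
~((γ -> ~β) & ε) = 1 − 0.86 = 0.14

0.14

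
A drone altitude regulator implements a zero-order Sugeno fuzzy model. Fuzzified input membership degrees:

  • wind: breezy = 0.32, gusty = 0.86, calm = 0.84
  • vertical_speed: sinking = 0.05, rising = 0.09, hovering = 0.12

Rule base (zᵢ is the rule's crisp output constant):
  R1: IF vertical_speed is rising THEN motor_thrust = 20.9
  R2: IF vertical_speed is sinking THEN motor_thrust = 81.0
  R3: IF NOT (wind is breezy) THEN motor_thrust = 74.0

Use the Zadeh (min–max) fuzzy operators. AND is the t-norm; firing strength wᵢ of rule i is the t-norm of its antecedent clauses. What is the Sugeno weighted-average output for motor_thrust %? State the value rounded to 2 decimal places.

R1 (z=20.9): rising=0.09 → w = 0.09
R2 (z=81.0): sinking=0.05 → w = 0.05
R3 (z=74.0): ¬breezy=1−0.32=0.68 → w = 0.68
Weighted average = (0.09·20.9 + 0.05·81.0 + 0.68·74.0) / (0.09 + 0.05 + 0.68)
  = 56.2510 / 0.8200 = 68.60

68.60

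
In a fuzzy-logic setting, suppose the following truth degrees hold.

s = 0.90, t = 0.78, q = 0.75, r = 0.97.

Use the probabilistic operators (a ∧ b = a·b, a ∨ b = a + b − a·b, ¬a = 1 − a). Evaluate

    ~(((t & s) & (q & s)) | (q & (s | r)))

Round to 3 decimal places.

0.133

t & s = a·b on (0.7800, 0.9000) = 0.7020
q & s = a·b on (0.7500, 0.9000) = 0.6750
(t & s) & (q & s) = a·b on (0.7020, 0.6750) = 0.4739
s | r = a + b − a·b on (0.9000, 0.9700) = 0.9970
q & (s | r) = a·b on (0.7500, 0.9970) = 0.7478
((t & s) & (q & s)) | (q & (s | r)) = a + b − a·b on (0.4739, 0.7478) = 0.8673
~(((t & s) & (q & s)) | (q & (s | r))) = 1 − 0.8673 = 0.1327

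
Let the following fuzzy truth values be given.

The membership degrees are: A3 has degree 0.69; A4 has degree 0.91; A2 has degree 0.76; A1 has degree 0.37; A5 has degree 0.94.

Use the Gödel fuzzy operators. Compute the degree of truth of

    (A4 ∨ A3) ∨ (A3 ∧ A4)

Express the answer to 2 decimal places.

A4 ∨ A3 = max(a, b) on (0.91, 0.69) = 0.91
A3 ∧ A4 = min(a, b) on (0.69, 0.91) = 0.69
(A4 ∨ A3) ∨ (A3 ∧ A4) = max(a, b) on (0.91, 0.69) = 0.91

0.91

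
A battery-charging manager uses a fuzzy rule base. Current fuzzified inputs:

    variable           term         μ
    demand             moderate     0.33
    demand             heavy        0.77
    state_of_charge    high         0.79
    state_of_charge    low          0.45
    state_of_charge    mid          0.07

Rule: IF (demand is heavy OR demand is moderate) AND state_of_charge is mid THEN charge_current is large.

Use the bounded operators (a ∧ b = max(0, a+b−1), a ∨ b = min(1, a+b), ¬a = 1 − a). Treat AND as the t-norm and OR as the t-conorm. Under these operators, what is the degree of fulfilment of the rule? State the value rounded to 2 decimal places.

firing strength: (heavy=0.77 OR moderate=0.33) = 1.00; AND[max(0, a+b−1)] with mid=0.07 → w = 0.07

0.07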